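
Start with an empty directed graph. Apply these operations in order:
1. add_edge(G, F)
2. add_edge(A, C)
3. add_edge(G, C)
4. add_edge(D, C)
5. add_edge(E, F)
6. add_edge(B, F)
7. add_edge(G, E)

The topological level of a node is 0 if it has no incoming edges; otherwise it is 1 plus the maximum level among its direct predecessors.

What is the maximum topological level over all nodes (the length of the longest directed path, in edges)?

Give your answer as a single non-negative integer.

Op 1: add_edge(G, F). Edges now: 1
Op 2: add_edge(A, C). Edges now: 2
Op 3: add_edge(G, C). Edges now: 3
Op 4: add_edge(D, C). Edges now: 4
Op 5: add_edge(E, F). Edges now: 5
Op 6: add_edge(B, F). Edges now: 6
Op 7: add_edge(G, E). Edges now: 7
Compute levels (Kahn BFS):
  sources (in-degree 0): A, B, D, G
  process A: level=0
    A->C: in-degree(C)=2, level(C)>=1
  process B: level=0
    B->F: in-degree(F)=2, level(F)>=1
  process D: level=0
    D->C: in-degree(C)=1, level(C)>=1
  process G: level=0
    G->C: in-degree(C)=0, level(C)=1, enqueue
    G->E: in-degree(E)=0, level(E)=1, enqueue
    G->F: in-degree(F)=1, level(F)>=1
  process C: level=1
  process E: level=1
    E->F: in-degree(F)=0, level(F)=2, enqueue
  process F: level=2
All levels: A:0, B:0, C:1, D:0, E:1, F:2, G:0
max level = 2

Answer: 2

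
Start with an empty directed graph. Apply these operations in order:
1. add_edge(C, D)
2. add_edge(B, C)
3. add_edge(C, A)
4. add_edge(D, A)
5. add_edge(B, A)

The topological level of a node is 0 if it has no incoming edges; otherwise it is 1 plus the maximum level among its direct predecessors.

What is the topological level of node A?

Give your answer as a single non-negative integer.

Answer: 3

Derivation:
Op 1: add_edge(C, D). Edges now: 1
Op 2: add_edge(B, C). Edges now: 2
Op 3: add_edge(C, A). Edges now: 3
Op 4: add_edge(D, A). Edges now: 4
Op 5: add_edge(B, A). Edges now: 5
Compute levels (Kahn BFS):
  sources (in-degree 0): B
  process B: level=0
    B->A: in-degree(A)=2, level(A)>=1
    B->C: in-degree(C)=0, level(C)=1, enqueue
  process C: level=1
    C->A: in-degree(A)=1, level(A)>=2
    C->D: in-degree(D)=0, level(D)=2, enqueue
  process D: level=2
    D->A: in-degree(A)=0, level(A)=3, enqueue
  process A: level=3
All levels: A:3, B:0, C:1, D:2
level(A) = 3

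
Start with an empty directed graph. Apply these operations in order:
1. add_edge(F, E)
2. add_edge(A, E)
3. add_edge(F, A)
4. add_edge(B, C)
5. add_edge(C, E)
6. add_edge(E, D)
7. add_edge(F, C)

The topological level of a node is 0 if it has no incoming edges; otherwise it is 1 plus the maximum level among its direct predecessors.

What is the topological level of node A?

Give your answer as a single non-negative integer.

Answer: 1

Derivation:
Op 1: add_edge(F, E). Edges now: 1
Op 2: add_edge(A, E). Edges now: 2
Op 3: add_edge(F, A). Edges now: 3
Op 4: add_edge(B, C). Edges now: 4
Op 5: add_edge(C, E). Edges now: 5
Op 6: add_edge(E, D). Edges now: 6
Op 7: add_edge(F, C). Edges now: 7
Compute levels (Kahn BFS):
  sources (in-degree 0): B, F
  process B: level=0
    B->C: in-degree(C)=1, level(C)>=1
  process F: level=0
    F->A: in-degree(A)=0, level(A)=1, enqueue
    F->C: in-degree(C)=0, level(C)=1, enqueue
    F->E: in-degree(E)=2, level(E)>=1
  process A: level=1
    A->E: in-degree(E)=1, level(E)>=2
  process C: level=1
    C->E: in-degree(E)=0, level(E)=2, enqueue
  process E: level=2
    E->D: in-degree(D)=0, level(D)=3, enqueue
  process D: level=3
All levels: A:1, B:0, C:1, D:3, E:2, F:0
level(A) = 1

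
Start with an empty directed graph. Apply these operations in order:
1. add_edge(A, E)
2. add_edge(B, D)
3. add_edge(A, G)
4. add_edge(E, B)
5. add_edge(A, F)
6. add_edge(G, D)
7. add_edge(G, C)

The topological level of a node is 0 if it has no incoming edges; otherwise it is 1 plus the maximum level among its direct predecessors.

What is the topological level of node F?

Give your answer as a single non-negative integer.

Answer: 1

Derivation:
Op 1: add_edge(A, E). Edges now: 1
Op 2: add_edge(B, D). Edges now: 2
Op 3: add_edge(A, G). Edges now: 3
Op 4: add_edge(E, B). Edges now: 4
Op 5: add_edge(A, F). Edges now: 5
Op 6: add_edge(G, D). Edges now: 6
Op 7: add_edge(G, C). Edges now: 7
Compute levels (Kahn BFS):
  sources (in-degree 0): A
  process A: level=0
    A->E: in-degree(E)=0, level(E)=1, enqueue
    A->F: in-degree(F)=0, level(F)=1, enqueue
    A->G: in-degree(G)=0, level(G)=1, enqueue
  process E: level=1
    E->B: in-degree(B)=0, level(B)=2, enqueue
  process F: level=1
  process G: level=1
    G->C: in-degree(C)=0, level(C)=2, enqueue
    G->D: in-degree(D)=1, level(D)>=2
  process B: level=2
    B->D: in-degree(D)=0, level(D)=3, enqueue
  process C: level=2
  process D: level=3
All levels: A:0, B:2, C:2, D:3, E:1, F:1, G:1
level(F) = 1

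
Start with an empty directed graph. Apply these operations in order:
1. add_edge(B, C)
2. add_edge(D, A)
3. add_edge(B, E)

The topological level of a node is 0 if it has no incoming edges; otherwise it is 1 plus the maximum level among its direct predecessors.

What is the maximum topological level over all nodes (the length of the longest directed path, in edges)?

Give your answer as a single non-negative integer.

Op 1: add_edge(B, C). Edges now: 1
Op 2: add_edge(D, A). Edges now: 2
Op 3: add_edge(B, E). Edges now: 3
Compute levels (Kahn BFS):
  sources (in-degree 0): B, D
  process B: level=0
    B->C: in-degree(C)=0, level(C)=1, enqueue
    B->E: in-degree(E)=0, level(E)=1, enqueue
  process D: level=0
    D->A: in-degree(A)=0, level(A)=1, enqueue
  process C: level=1
  process E: level=1
  process A: level=1
All levels: A:1, B:0, C:1, D:0, E:1
max level = 1

Answer: 1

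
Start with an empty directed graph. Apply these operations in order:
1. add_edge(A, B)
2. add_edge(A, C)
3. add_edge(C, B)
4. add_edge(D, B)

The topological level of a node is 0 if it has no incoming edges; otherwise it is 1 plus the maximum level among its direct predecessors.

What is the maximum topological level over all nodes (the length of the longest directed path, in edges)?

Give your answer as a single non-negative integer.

Op 1: add_edge(A, B). Edges now: 1
Op 2: add_edge(A, C). Edges now: 2
Op 3: add_edge(C, B). Edges now: 3
Op 4: add_edge(D, B). Edges now: 4
Compute levels (Kahn BFS):
  sources (in-degree 0): A, D
  process A: level=0
    A->B: in-degree(B)=2, level(B)>=1
    A->C: in-degree(C)=0, level(C)=1, enqueue
  process D: level=0
    D->B: in-degree(B)=1, level(B)>=1
  process C: level=1
    C->B: in-degree(B)=0, level(B)=2, enqueue
  process B: level=2
All levels: A:0, B:2, C:1, D:0
max level = 2

Answer: 2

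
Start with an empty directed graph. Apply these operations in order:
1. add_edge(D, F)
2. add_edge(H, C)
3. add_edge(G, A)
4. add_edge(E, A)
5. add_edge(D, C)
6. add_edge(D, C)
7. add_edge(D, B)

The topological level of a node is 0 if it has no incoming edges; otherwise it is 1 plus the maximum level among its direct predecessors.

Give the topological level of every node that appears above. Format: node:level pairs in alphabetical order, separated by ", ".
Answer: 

Answer: A:1, B:1, C:1, D:0, E:0, F:1, G:0, H:0

Derivation:
Op 1: add_edge(D, F). Edges now: 1
Op 2: add_edge(H, C). Edges now: 2
Op 3: add_edge(G, A). Edges now: 3
Op 4: add_edge(E, A). Edges now: 4
Op 5: add_edge(D, C). Edges now: 5
Op 6: add_edge(D, C) (duplicate, no change). Edges now: 5
Op 7: add_edge(D, B). Edges now: 6
Compute levels (Kahn BFS):
  sources (in-degree 0): D, E, G, H
  process D: level=0
    D->B: in-degree(B)=0, level(B)=1, enqueue
    D->C: in-degree(C)=1, level(C)>=1
    D->F: in-degree(F)=0, level(F)=1, enqueue
  process E: level=0
    E->A: in-degree(A)=1, level(A)>=1
  process G: level=0
    G->A: in-degree(A)=0, level(A)=1, enqueue
  process H: level=0
    H->C: in-degree(C)=0, level(C)=1, enqueue
  process B: level=1
  process F: level=1
  process A: level=1
  process C: level=1
All levels: A:1, B:1, C:1, D:0, E:0, F:1, G:0, H:0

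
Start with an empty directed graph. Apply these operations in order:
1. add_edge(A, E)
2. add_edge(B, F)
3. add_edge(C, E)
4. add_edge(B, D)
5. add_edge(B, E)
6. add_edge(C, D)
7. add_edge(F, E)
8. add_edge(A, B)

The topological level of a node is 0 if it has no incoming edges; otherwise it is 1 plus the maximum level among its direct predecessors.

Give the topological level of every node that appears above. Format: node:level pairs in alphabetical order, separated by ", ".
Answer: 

Op 1: add_edge(A, E). Edges now: 1
Op 2: add_edge(B, F). Edges now: 2
Op 3: add_edge(C, E). Edges now: 3
Op 4: add_edge(B, D). Edges now: 4
Op 5: add_edge(B, E). Edges now: 5
Op 6: add_edge(C, D). Edges now: 6
Op 7: add_edge(F, E). Edges now: 7
Op 8: add_edge(A, B). Edges now: 8
Compute levels (Kahn BFS):
  sources (in-degree 0): A, C
  process A: level=0
    A->B: in-degree(B)=0, level(B)=1, enqueue
    A->E: in-degree(E)=3, level(E)>=1
  process C: level=0
    C->D: in-degree(D)=1, level(D)>=1
    C->E: in-degree(E)=2, level(E)>=1
  process B: level=1
    B->D: in-degree(D)=0, level(D)=2, enqueue
    B->E: in-degree(E)=1, level(E)>=2
    B->F: in-degree(F)=0, level(F)=2, enqueue
  process D: level=2
  process F: level=2
    F->E: in-degree(E)=0, level(E)=3, enqueue
  process E: level=3
All levels: A:0, B:1, C:0, D:2, E:3, F:2

Answer: A:0, B:1, C:0, D:2, E:3, F:2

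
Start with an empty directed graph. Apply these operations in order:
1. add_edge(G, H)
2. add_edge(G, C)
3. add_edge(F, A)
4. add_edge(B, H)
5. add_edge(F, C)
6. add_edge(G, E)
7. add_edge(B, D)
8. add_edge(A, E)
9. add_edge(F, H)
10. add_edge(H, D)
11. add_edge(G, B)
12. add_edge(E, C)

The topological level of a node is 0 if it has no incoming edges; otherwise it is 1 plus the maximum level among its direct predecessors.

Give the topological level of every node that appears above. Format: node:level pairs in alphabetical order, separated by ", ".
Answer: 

Answer: A:1, B:1, C:3, D:3, E:2, F:0, G:0, H:2

Derivation:
Op 1: add_edge(G, H). Edges now: 1
Op 2: add_edge(G, C). Edges now: 2
Op 3: add_edge(F, A). Edges now: 3
Op 4: add_edge(B, H). Edges now: 4
Op 5: add_edge(F, C). Edges now: 5
Op 6: add_edge(G, E). Edges now: 6
Op 7: add_edge(B, D). Edges now: 7
Op 8: add_edge(A, E). Edges now: 8
Op 9: add_edge(F, H). Edges now: 9
Op 10: add_edge(H, D). Edges now: 10
Op 11: add_edge(G, B). Edges now: 11
Op 12: add_edge(E, C). Edges now: 12
Compute levels (Kahn BFS):
  sources (in-degree 0): F, G
  process F: level=0
    F->A: in-degree(A)=0, level(A)=1, enqueue
    F->C: in-degree(C)=2, level(C)>=1
    F->H: in-degree(H)=2, level(H)>=1
  process G: level=0
    G->B: in-degree(B)=0, level(B)=1, enqueue
    G->C: in-degree(C)=1, level(C)>=1
    G->E: in-degree(E)=1, level(E)>=1
    G->H: in-degree(H)=1, level(H)>=1
  process A: level=1
    A->E: in-degree(E)=0, level(E)=2, enqueue
  process B: level=1
    B->D: in-degree(D)=1, level(D)>=2
    B->H: in-degree(H)=0, level(H)=2, enqueue
  process E: level=2
    E->C: in-degree(C)=0, level(C)=3, enqueue
  process H: level=2
    H->D: in-degree(D)=0, level(D)=3, enqueue
  process C: level=3
  process D: level=3
All levels: A:1, B:1, C:3, D:3, E:2, F:0, G:0, H:2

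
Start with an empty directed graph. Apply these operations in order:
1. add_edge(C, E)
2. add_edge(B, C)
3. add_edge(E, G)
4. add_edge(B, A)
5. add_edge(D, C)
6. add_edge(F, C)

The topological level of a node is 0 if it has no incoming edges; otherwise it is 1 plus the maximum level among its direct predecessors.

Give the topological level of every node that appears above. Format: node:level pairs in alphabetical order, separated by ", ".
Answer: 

Op 1: add_edge(C, E). Edges now: 1
Op 2: add_edge(B, C). Edges now: 2
Op 3: add_edge(E, G). Edges now: 3
Op 4: add_edge(B, A). Edges now: 4
Op 5: add_edge(D, C). Edges now: 5
Op 6: add_edge(F, C). Edges now: 6
Compute levels (Kahn BFS):
  sources (in-degree 0): B, D, F
  process B: level=0
    B->A: in-degree(A)=0, level(A)=1, enqueue
    B->C: in-degree(C)=2, level(C)>=1
  process D: level=0
    D->C: in-degree(C)=1, level(C)>=1
  process F: level=0
    F->C: in-degree(C)=0, level(C)=1, enqueue
  process A: level=1
  process C: level=1
    C->E: in-degree(E)=0, level(E)=2, enqueue
  process E: level=2
    E->G: in-degree(G)=0, level(G)=3, enqueue
  process G: level=3
All levels: A:1, B:0, C:1, D:0, E:2, F:0, G:3

Answer: A:1, B:0, C:1, D:0, E:2, F:0, G:3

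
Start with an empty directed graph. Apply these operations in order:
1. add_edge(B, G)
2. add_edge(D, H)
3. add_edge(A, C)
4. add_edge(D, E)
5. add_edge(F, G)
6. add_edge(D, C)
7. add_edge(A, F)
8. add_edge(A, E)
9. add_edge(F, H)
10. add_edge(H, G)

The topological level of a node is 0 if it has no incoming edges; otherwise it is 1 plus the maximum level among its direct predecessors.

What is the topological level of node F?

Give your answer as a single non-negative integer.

Answer: 1

Derivation:
Op 1: add_edge(B, G). Edges now: 1
Op 2: add_edge(D, H). Edges now: 2
Op 3: add_edge(A, C). Edges now: 3
Op 4: add_edge(D, E). Edges now: 4
Op 5: add_edge(F, G). Edges now: 5
Op 6: add_edge(D, C). Edges now: 6
Op 7: add_edge(A, F). Edges now: 7
Op 8: add_edge(A, E). Edges now: 8
Op 9: add_edge(F, H). Edges now: 9
Op 10: add_edge(H, G). Edges now: 10
Compute levels (Kahn BFS):
  sources (in-degree 0): A, B, D
  process A: level=0
    A->C: in-degree(C)=1, level(C)>=1
    A->E: in-degree(E)=1, level(E)>=1
    A->F: in-degree(F)=0, level(F)=1, enqueue
  process B: level=0
    B->G: in-degree(G)=2, level(G)>=1
  process D: level=0
    D->C: in-degree(C)=0, level(C)=1, enqueue
    D->E: in-degree(E)=0, level(E)=1, enqueue
    D->H: in-degree(H)=1, level(H)>=1
  process F: level=1
    F->G: in-degree(G)=1, level(G)>=2
    F->H: in-degree(H)=0, level(H)=2, enqueue
  process C: level=1
  process E: level=1
  process H: level=2
    H->G: in-degree(G)=0, level(G)=3, enqueue
  process G: level=3
All levels: A:0, B:0, C:1, D:0, E:1, F:1, G:3, H:2
level(F) = 1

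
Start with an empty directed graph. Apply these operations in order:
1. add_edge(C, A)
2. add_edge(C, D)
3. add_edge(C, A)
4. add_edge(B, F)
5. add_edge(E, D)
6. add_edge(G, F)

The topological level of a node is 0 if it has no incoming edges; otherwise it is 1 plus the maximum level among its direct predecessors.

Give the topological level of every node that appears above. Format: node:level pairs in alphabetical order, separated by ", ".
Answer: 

Op 1: add_edge(C, A). Edges now: 1
Op 2: add_edge(C, D). Edges now: 2
Op 3: add_edge(C, A) (duplicate, no change). Edges now: 2
Op 4: add_edge(B, F). Edges now: 3
Op 5: add_edge(E, D). Edges now: 4
Op 6: add_edge(G, F). Edges now: 5
Compute levels (Kahn BFS):
  sources (in-degree 0): B, C, E, G
  process B: level=0
    B->F: in-degree(F)=1, level(F)>=1
  process C: level=0
    C->A: in-degree(A)=0, level(A)=1, enqueue
    C->D: in-degree(D)=1, level(D)>=1
  process E: level=0
    E->D: in-degree(D)=0, level(D)=1, enqueue
  process G: level=0
    G->F: in-degree(F)=0, level(F)=1, enqueue
  process A: level=1
  process D: level=1
  process F: level=1
All levels: A:1, B:0, C:0, D:1, E:0, F:1, G:0

Answer: A:1, B:0, C:0, D:1, E:0, F:1, G:0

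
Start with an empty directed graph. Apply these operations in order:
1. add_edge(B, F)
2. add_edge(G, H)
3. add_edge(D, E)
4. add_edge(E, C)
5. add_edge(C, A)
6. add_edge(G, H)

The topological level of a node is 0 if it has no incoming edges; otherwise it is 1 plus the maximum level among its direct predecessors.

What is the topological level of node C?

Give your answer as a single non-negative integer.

Answer: 2

Derivation:
Op 1: add_edge(B, F). Edges now: 1
Op 2: add_edge(G, H). Edges now: 2
Op 3: add_edge(D, E). Edges now: 3
Op 4: add_edge(E, C). Edges now: 4
Op 5: add_edge(C, A). Edges now: 5
Op 6: add_edge(G, H) (duplicate, no change). Edges now: 5
Compute levels (Kahn BFS):
  sources (in-degree 0): B, D, G
  process B: level=0
    B->F: in-degree(F)=0, level(F)=1, enqueue
  process D: level=0
    D->E: in-degree(E)=0, level(E)=1, enqueue
  process G: level=0
    G->H: in-degree(H)=0, level(H)=1, enqueue
  process F: level=1
  process E: level=1
    E->C: in-degree(C)=0, level(C)=2, enqueue
  process H: level=1
  process C: level=2
    C->A: in-degree(A)=0, level(A)=3, enqueue
  process A: level=3
All levels: A:3, B:0, C:2, D:0, E:1, F:1, G:0, H:1
level(C) = 2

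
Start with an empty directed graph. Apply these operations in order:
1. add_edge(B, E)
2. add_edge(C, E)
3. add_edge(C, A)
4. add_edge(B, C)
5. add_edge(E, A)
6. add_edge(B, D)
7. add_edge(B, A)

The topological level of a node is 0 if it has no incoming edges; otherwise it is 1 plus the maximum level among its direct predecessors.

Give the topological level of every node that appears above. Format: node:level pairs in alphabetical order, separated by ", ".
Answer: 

Answer: A:3, B:0, C:1, D:1, E:2

Derivation:
Op 1: add_edge(B, E). Edges now: 1
Op 2: add_edge(C, E). Edges now: 2
Op 3: add_edge(C, A). Edges now: 3
Op 4: add_edge(B, C). Edges now: 4
Op 5: add_edge(E, A). Edges now: 5
Op 6: add_edge(B, D). Edges now: 6
Op 7: add_edge(B, A). Edges now: 7
Compute levels (Kahn BFS):
  sources (in-degree 0): B
  process B: level=0
    B->A: in-degree(A)=2, level(A)>=1
    B->C: in-degree(C)=0, level(C)=1, enqueue
    B->D: in-degree(D)=0, level(D)=1, enqueue
    B->E: in-degree(E)=1, level(E)>=1
  process C: level=1
    C->A: in-degree(A)=1, level(A)>=2
    C->E: in-degree(E)=0, level(E)=2, enqueue
  process D: level=1
  process E: level=2
    E->A: in-degree(A)=0, level(A)=3, enqueue
  process A: level=3
All levels: A:3, B:0, C:1, D:1, E:2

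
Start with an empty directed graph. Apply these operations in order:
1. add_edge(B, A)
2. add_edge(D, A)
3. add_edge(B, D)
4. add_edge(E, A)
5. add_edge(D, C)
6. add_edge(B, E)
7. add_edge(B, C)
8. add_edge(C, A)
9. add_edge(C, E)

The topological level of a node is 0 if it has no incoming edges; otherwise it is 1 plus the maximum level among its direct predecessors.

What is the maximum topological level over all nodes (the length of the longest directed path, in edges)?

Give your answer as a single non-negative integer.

Op 1: add_edge(B, A). Edges now: 1
Op 2: add_edge(D, A). Edges now: 2
Op 3: add_edge(B, D). Edges now: 3
Op 4: add_edge(E, A). Edges now: 4
Op 5: add_edge(D, C). Edges now: 5
Op 6: add_edge(B, E). Edges now: 6
Op 7: add_edge(B, C). Edges now: 7
Op 8: add_edge(C, A). Edges now: 8
Op 9: add_edge(C, E). Edges now: 9
Compute levels (Kahn BFS):
  sources (in-degree 0): B
  process B: level=0
    B->A: in-degree(A)=3, level(A)>=1
    B->C: in-degree(C)=1, level(C)>=1
    B->D: in-degree(D)=0, level(D)=1, enqueue
    B->E: in-degree(E)=1, level(E)>=1
  process D: level=1
    D->A: in-degree(A)=2, level(A)>=2
    D->C: in-degree(C)=0, level(C)=2, enqueue
  process C: level=2
    C->A: in-degree(A)=1, level(A)>=3
    C->E: in-degree(E)=0, level(E)=3, enqueue
  process E: level=3
    E->A: in-degree(A)=0, level(A)=4, enqueue
  process A: level=4
All levels: A:4, B:0, C:2, D:1, E:3
max level = 4

Answer: 4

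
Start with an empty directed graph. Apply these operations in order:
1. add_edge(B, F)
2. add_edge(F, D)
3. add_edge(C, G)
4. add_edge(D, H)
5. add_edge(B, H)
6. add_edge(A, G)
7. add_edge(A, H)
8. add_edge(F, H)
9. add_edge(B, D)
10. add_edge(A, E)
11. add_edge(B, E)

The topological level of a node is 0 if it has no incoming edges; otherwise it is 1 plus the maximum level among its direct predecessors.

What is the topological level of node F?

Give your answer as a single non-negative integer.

Op 1: add_edge(B, F). Edges now: 1
Op 2: add_edge(F, D). Edges now: 2
Op 3: add_edge(C, G). Edges now: 3
Op 4: add_edge(D, H). Edges now: 4
Op 5: add_edge(B, H). Edges now: 5
Op 6: add_edge(A, G). Edges now: 6
Op 7: add_edge(A, H). Edges now: 7
Op 8: add_edge(F, H). Edges now: 8
Op 9: add_edge(B, D). Edges now: 9
Op 10: add_edge(A, E). Edges now: 10
Op 11: add_edge(B, E). Edges now: 11
Compute levels (Kahn BFS):
  sources (in-degree 0): A, B, C
  process A: level=0
    A->E: in-degree(E)=1, level(E)>=1
    A->G: in-degree(G)=1, level(G)>=1
    A->H: in-degree(H)=3, level(H)>=1
  process B: level=0
    B->D: in-degree(D)=1, level(D)>=1
    B->E: in-degree(E)=0, level(E)=1, enqueue
    B->F: in-degree(F)=0, level(F)=1, enqueue
    B->H: in-degree(H)=2, level(H)>=1
  process C: level=0
    C->G: in-degree(G)=0, level(G)=1, enqueue
  process E: level=1
  process F: level=1
    F->D: in-degree(D)=0, level(D)=2, enqueue
    F->H: in-degree(H)=1, level(H)>=2
  process G: level=1
  process D: level=2
    D->H: in-degree(H)=0, level(H)=3, enqueue
  process H: level=3
All levels: A:0, B:0, C:0, D:2, E:1, F:1, G:1, H:3
level(F) = 1

Answer: 1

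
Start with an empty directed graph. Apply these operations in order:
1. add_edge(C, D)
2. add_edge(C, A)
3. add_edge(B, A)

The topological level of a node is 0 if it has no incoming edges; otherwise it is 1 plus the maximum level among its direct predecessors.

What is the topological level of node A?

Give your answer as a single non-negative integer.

Answer: 1

Derivation:
Op 1: add_edge(C, D). Edges now: 1
Op 2: add_edge(C, A). Edges now: 2
Op 3: add_edge(B, A). Edges now: 3
Compute levels (Kahn BFS):
  sources (in-degree 0): B, C
  process B: level=0
    B->A: in-degree(A)=1, level(A)>=1
  process C: level=0
    C->A: in-degree(A)=0, level(A)=1, enqueue
    C->D: in-degree(D)=0, level(D)=1, enqueue
  process A: level=1
  process D: level=1
All levels: A:1, B:0, C:0, D:1
level(A) = 1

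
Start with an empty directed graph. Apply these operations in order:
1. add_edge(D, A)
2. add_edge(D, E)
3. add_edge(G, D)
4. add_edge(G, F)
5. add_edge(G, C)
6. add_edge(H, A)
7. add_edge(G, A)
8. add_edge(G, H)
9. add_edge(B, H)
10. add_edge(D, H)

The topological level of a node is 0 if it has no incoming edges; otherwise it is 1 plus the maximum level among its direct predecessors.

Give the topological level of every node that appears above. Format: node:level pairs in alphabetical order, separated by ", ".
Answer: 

Answer: A:3, B:0, C:1, D:1, E:2, F:1, G:0, H:2

Derivation:
Op 1: add_edge(D, A). Edges now: 1
Op 2: add_edge(D, E). Edges now: 2
Op 3: add_edge(G, D). Edges now: 3
Op 4: add_edge(G, F). Edges now: 4
Op 5: add_edge(G, C). Edges now: 5
Op 6: add_edge(H, A). Edges now: 6
Op 7: add_edge(G, A). Edges now: 7
Op 8: add_edge(G, H). Edges now: 8
Op 9: add_edge(B, H). Edges now: 9
Op 10: add_edge(D, H). Edges now: 10
Compute levels (Kahn BFS):
  sources (in-degree 0): B, G
  process B: level=0
    B->H: in-degree(H)=2, level(H)>=1
  process G: level=0
    G->A: in-degree(A)=2, level(A)>=1
    G->C: in-degree(C)=0, level(C)=1, enqueue
    G->D: in-degree(D)=0, level(D)=1, enqueue
    G->F: in-degree(F)=0, level(F)=1, enqueue
    G->H: in-degree(H)=1, level(H)>=1
  process C: level=1
  process D: level=1
    D->A: in-degree(A)=1, level(A)>=2
    D->E: in-degree(E)=0, level(E)=2, enqueue
    D->H: in-degree(H)=0, level(H)=2, enqueue
  process F: level=1
  process E: level=2
  process H: level=2
    H->A: in-degree(A)=0, level(A)=3, enqueue
  process A: level=3
All levels: A:3, B:0, C:1, D:1, E:2, F:1, G:0, H:2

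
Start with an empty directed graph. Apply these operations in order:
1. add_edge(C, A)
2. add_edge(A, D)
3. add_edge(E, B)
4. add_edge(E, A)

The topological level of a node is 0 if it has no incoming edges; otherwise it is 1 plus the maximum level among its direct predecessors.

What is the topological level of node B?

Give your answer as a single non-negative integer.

Answer: 1

Derivation:
Op 1: add_edge(C, A). Edges now: 1
Op 2: add_edge(A, D). Edges now: 2
Op 3: add_edge(E, B). Edges now: 3
Op 4: add_edge(E, A). Edges now: 4
Compute levels (Kahn BFS):
  sources (in-degree 0): C, E
  process C: level=0
    C->A: in-degree(A)=1, level(A)>=1
  process E: level=0
    E->A: in-degree(A)=0, level(A)=1, enqueue
    E->B: in-degree(B)=0, level(B)=1, enqueue
  process A: level=1
    A->D: in-degree(D)=0, level(D)=2, enqueue
  process B: level=1
  process D: level=2
All levels: A:1, B:1, C:0, D:2, E:0
level(B) = 1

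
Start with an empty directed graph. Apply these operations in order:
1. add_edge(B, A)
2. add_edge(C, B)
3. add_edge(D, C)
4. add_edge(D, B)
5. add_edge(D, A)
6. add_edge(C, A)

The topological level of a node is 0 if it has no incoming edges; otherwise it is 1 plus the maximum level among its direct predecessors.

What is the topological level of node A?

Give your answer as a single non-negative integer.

Answer: 3

Derivation:
Op 1: add_edge(B, A). Edges now: 1
Op 2: add_edge(C, B). Edges now: 2
Op 3: add_edge(D, C). Edges now: 3
Op 4: add_edge(D, B). Edges now: 4
Op 5: add_edge(D, A). Edges now: 5
Op 6: add_edge(C, A). Edges now: 6
Compute levels (Kahn BFS):
  sources (in-degree 0): D
  process D: level=0
    D->A: in-degree(A)=2, level(A)>=1
    D->B: in-degree(B)=1, level(B)>=1
    D->C: in-degree(C)=0, level(C)=1, enqueue
  process C: level=1
    C->A: in-degree(A)=1, level(A)>=2
    C->B: in-degree(B)=0, level(B)=2, enqueue
  process B: level=2
    B->A: in-degree(A)=0, level(A)=3, enqueue
  process A: level=3
All levels: A:3, B:2, C:1, D:0
level(A) = 3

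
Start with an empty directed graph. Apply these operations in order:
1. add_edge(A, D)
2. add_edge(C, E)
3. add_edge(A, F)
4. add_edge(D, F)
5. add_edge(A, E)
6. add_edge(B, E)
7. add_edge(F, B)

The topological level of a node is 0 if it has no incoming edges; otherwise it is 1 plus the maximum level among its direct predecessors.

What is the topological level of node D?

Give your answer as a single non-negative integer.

Op 1: add_edge(A, D). Edges now: 1
Op 2: add_edge(C, E). Edges now: 2
Op 3: add_edge(A, F). Edges now: 3
Op 4: add_edge(D, F). Edges now: 4
Op 5: add_edge(A, E). Edges now: 5
Op 6: add_edge(B, E). Edges now: 6
Op 7: add_edge(F, B). Edges now: 7
Compute levels (Kahn BFS):
  sources (in-degree 0): A, C
  process A: level=0
    A->D: in-degree(D)=0, level(D)=1, enqueue
    A->E: in-degree(E)=2, level(E)>=1
    A->F: in-degree(F)=1, level(F)>=1
  process C: level=0
    C->E: in-degree(E)=1, level(E)>=1
  process D: level=1
    D->F: in-degree(F)=0, level(F)=2, enqueue
  process F: level=2
    F->B: in-degree(B)=0, level(B)=3, enqueue
  process B: level=3
    B->E: in-degree(E)=0, level(E)=4, enqueue
  process E: level=4
All levels: A:0, B:3, C:0, D:1, E:4, F:2
level(D) = 1

Answer: 1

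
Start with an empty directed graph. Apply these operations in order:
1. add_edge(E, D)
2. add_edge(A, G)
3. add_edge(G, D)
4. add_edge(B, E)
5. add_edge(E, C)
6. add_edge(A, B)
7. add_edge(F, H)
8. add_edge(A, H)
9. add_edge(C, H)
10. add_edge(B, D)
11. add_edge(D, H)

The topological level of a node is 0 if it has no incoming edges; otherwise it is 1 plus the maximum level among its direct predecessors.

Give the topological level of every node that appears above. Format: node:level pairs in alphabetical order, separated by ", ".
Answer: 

Answer: A:0, B:1, C:3, D:3, E:2, F:0, G:1, H:4

Derivation:
Op 1: add_edge(E, D). Edges now: 1
Op 2: add_edge(A, G). Edges now: 2
Op 3: add_edge(G, D). Edges now: 3
Op 4: add_edge(B, E). Edges now: 4
Op 5: add_edge(E, C). Edges now: 5
Op 6: add_edge(A, B). Edges now: 6
Op 7: add_edge(F, H). Edges now: 7
Op 8: add_edge(A, H). Edges now: 8
Op 9: add_edge(C, H). Edges now: 9
Op 10: add_edge(B, D). Edges now: 10
Op 11: add_edge(D, H). Edges now: 11
Compute levels (Kahn BFS):
  sources (in-degree 0): A, F
  process A: level=0
    A->B: in-degree(B)=0, level(B)=1, enqueue
    A->G: in-degree(G)=0, level(G)=1, enqueue
    A->H: in-degree(H)=3, level(H)>=1
  process F: level=0
    F->H: in-degree(H)=2, level(H)>=1
  process B: level=1
    B->D: in-degree(D)=2, level(D)>=2
    B->E: in-degree(E)=0, level(E)=2, enqueue
  process G: level=1
    G->D: in-degree(D)=1, level(D)>=2
  process E: level=2
    E->C: in-degree(C)=0, level(C)=3, enqueue
    E->D: in-degree(D)=0, level(D)=3, enqueue
  process C: level=3
    C->H: in-degree(H)=1, level(H)>=4
  process D: level=3
    D->H: in-degree(H)=0, level(H)=4, enqueue
  process H: level=4
All levels: A:0, B:1, C:3, D:3, E:2, F:0, G:1, H:4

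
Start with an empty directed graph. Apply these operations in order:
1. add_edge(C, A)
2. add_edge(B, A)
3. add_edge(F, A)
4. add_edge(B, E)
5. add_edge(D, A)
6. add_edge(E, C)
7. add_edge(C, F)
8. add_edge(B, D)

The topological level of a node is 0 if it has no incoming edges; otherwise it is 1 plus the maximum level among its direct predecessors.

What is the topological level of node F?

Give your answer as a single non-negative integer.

Op 1: add_edge(C, A). Edges now: 1
Op 2: add_edge(B, A). Edges now: 2
Op 3: add_edge(F, A). Edges now: 3
Op 4: add_edge(B, E). Edges now: 4
Op 5: add_edge(D, A). Edges now: 5
Op 6: add_edge(E, C). Edges now: 6
Op 7: add_edge(C, F). Edges now: 7
Op 8: add_edge(B, D). Edges now: 8
Compute levels (Kahn BFS):
  sources (in-degree 0): B
  process B: level=0
    B->A: in-degree(A)=3, level(A)>=1
    B->D: in-degree(D)=0, level(D)=1, enqueue
    B->E: in-degree(E)=0, level(E)=1, enqueue
  process D: level=1
    D->A: in-degree(A)=2, level(A)>=2
  process E: level=1
    E->C: in-degree(C)=0, level(C)=2, enqueue
  process C: level=2
    C->A: in-degree(A)=1, level(A)>=3
    C->F: in-degree(F)=0, level(F)=3, enqueue
  process F: level=3
    F->A: in-degree(A)=0, level(A)=4, enqueue
  process A: level=4
All levels: A:4, B:0, C:2, D:1, E:1, F:3
level(F) = 3

Answer: 3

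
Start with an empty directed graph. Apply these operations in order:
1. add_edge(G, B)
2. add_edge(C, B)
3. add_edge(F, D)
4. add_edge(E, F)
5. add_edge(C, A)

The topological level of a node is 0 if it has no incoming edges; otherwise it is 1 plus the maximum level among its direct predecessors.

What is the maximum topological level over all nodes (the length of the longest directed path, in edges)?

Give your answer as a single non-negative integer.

Op 1: add_edge(G, B). Edges now: 1
Op 2: add_edge(C, B). Edges now: 2
Op 3: add_edge(F, D). Edges now: 3
Op 4: add_edge(E, F). Edges now: 4
Op 5: add_edge(C, A). Edges now: 5
Compute levels (Kahn BFS):
  sources (in-degree 0): C, E, G
  process C: level=0
    C->A: in-degree(A)=0, level(A)=1, enqueue
    C->B: in-degree(B)=1, level(B)>=1
  process E: level=0
    E->F: in-degree(F)=0, level(F)=1, enqueue
  process G: level=0
    G->B: in-degree(B)=0, level(B)=1, enqueue
  process A: level=1
  process F: level=1
    F->D: in-degree(D)=0, level(D)=2, enqueue
  process B: level=1
  process D: level=2
All levels: A:1, B:1, C:0, D:2, E:0, F:1, G:0
max level = 2

Answer: 2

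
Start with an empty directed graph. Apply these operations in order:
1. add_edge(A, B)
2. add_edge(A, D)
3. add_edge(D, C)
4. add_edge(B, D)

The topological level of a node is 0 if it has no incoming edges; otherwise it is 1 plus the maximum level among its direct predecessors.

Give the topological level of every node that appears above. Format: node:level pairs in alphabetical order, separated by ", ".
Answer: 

Answer: A:0, B:1, C:3, D:2

Derivation:
Op 1: add_edge(A, B). Edges now: 1
Op 2: add_edge(A, D). Edges now: 2
Op 3: add_edge(D, C). Edges now: 3
Op 4: add_edge(B, D). Edges now: 4
Compute levels (Kahn BFS):
  sources (in-degree 0): A
  process A: level=0
    A->B: in-degree(B)=0, level(B)=1, enqueue
    A->D: in-degree(D)=1, level(D)>=1
  process B: level=1
    B->D: in-degree(D)=0, level(D)=2, enqueue
  process D: level=2
    D->C: in-degree(C)=0, level(C)=3, enqueue
  process C: level=3
All levels: A:0, B:1, C:3, D:2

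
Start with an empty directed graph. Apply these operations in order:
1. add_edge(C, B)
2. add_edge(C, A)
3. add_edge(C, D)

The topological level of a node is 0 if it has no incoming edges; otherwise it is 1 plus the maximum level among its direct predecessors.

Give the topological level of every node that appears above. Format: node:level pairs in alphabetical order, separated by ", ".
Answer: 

Op 1: add_edge(C, B). Edges now: 1
Op 2: add_edge(C, A). Edges now: 2
Op 3: add_edge(C, D). Edges now: 3
Compute levels (Kahn BFS):
  sources (in-degree 0): C
  process C: level=0
    C->A: in-degree(A)=0, level(A)=1, enqueue
    C->B: in-degree(B)=0, level(B)=1, enqueue
    C->D: in-degree(D)=0, level(D)=1, enqueue
  process A: level=1
  process B: level=1
  process D: level=1
All levels: A:1, B:1, C:0, D:1

Answer: A:1, B:1, C:0, D:1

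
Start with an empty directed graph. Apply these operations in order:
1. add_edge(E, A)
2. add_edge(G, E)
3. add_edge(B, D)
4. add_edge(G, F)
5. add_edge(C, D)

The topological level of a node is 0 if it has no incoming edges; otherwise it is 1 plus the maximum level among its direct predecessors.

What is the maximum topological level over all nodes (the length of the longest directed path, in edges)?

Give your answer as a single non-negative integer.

Answer: 2

Derivation:
Op 1: add_edge(E, A). Edges now: 1
Op 2: add_edge(G, E). Edges now: 2
Op 3: add_edge(B, D). Edges now: 3
Op 4: add_edge(G, F). Edges now: 4
Op 5: add_edge(C, D). Edges now: 5
Compute levels (Kahn BFS):
  sources (in-degree 0): B, C, G
  process B: level=0
    B->D: in-degree(D)=1, level(D)>=1
  process C: level=0
    C->D: in-degree(D)=0, level(D)=1, enqueue
  process G: level=0
    G->E: in-degree(E)=0, level(E)=1, enqueue
    G->F: in-degree(F)=0, level(F)=1, enqueue
  process D: level=1
  process E: level=1
    E->A: in-degree(A)=0, level(A)=2, enqueue
  process F: level=1
  process A: level=2
All levels: A:2, B:0, C:0, D:1, E:1, F:1, G:0
max level = 2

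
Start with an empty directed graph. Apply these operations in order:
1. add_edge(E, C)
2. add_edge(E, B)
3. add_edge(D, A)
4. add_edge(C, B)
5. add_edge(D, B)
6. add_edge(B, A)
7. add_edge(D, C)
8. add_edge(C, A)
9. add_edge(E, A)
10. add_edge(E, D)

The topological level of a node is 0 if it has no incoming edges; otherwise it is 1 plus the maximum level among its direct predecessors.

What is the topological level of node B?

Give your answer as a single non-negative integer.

Answer: 3

Derivation:
Op 1: add_edge(E, C). Edges now: 1
Op 2: add_edge(E, B). Edges now: 2
Op 3: add_edge(D, A). Edges now: 3
Op 4: add_edge(C, B). Edges now: 4
Op 5: add_edge(D, B). Edges now: 5
Op 6: add_edge(B, A). Edges now: 6
Op 7: add_edge(D, C). Edges now: 7
Op 8: add_edge(C, A). Edges now: 8
Op 9: add_edge(E, A). Edges now: 9
Op 10: add_edge(E, D). Edges now: 10
Compute levels (Kahn BFS):
  sources (in-degree 0): E
  process E: level=0
    E->A: in-degree(A)=3, level(A)>=1
    E->B: in-degree(B)=2, level(B)>=1
    E->C: in-degree(C)=1, level(C)>=1
    E->D: in-degree(D)=0, level(D)=1, enqueue
  process D: level=1
    D->A: in-degree(A)=2, level(A)>=2
    D->B: in-degree(B)=1, level(B)>=2
    D->C: in-degree(C)=0, level(C)=2, enqueue
  process C: level=2
    C->A: in-degree(A)=1, level(A)>=3
    C->B: in-degree(B)=0, level(B)=3, enqueue
  process B: level=3
    B->A: in-degree(A)=0, level(A)=4, enqueue
  process A: level=4
All levels: A:4, B:3, C:2, D:1, E:0
level(B) = 3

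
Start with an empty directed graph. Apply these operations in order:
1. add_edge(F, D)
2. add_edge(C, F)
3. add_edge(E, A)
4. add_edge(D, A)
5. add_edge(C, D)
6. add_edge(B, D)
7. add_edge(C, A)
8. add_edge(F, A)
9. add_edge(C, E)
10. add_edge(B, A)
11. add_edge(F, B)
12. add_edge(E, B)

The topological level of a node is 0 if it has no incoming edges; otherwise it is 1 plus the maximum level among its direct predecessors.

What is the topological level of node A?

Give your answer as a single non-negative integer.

Op 1: add_edge(F, D). Edges now: 1
Op 2: add_edge(C, F). Edges now: 2
Op 3: add_edge(E, A). Edges now: 3
Op 4: add_edge(D, A). Edges now: 4
Op 5: add_edge(C, D). Edges now: 5
Op 6: add_edge(B, D). Edges now: 6
Op 7: add_edge(C, A). Edges now: 7
Op 8: add_edge(F, A). Edges now: 8
Op 9: add_edge(C, E). Edges now: 9
Op 10: add_edge(B, A). Edges now: 10
Op 11: add_edge(F, B). Edges now: 11
Op 12: add_edge(E, B). Edges now: 12
Compute levels (Kahn BFS):
  sources (in-degree 0): C
  process C: level=0
    C->A: in-degree(A)=4, level(A)>=1
    C->D: in-degree(D)=2, level(D)>=1
    C->E: in-degree(E)=0, level(E)=1, enqueue
    C->F: in-degree(F)=0, level(F)=1, enqueue
  process E: level=1
    E->A: in-degree(A)=3, level(A)>=2
    E->B: in-degree(B)=1, level(B)>=2
  process F: level=1
    F->A: in-degree(A)=2, level(A)>=2
    F->B: in-degree(B)=0, level(B)=2, enqueue
    F->D: in-degree(D)=1, level(D)>=2
  process B: level=2
    B->A: in-degree(A)=1, level(A)>=3
    B->D: in-degree(D)=0, level(D)=3, enqueue
  process D: level=3
    D->A: in-degree(A)=0, level(A)=4, enqueue
  process A: level=4
All levels: A:4, B:2, C:0, D:3, E:1, F:1
level(A) = 4

Answer: 4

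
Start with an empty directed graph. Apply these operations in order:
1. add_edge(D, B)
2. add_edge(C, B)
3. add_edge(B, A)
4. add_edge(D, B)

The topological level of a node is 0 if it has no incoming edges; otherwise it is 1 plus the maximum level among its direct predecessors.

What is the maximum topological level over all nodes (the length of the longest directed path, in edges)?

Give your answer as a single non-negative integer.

Answer: 2

Derivation:
Op 1: add_edge(D, B). Edges now: 1
Op 2: add_edge(C, B). Edges now: 2
Op 3: add_edge(B, A). Edges now: 3
Op 4: add_edge(D, B) (duplicate, no change). Edges now: 3
Compute levels (Kahn BFS):
  sources (in-degree 0): C, D
  process C: level=0
    C->B: in-degree(B)=1, level(B)>=1
  process D: level=0
    D->B: in-degree(B)=0, level(B)=1, enqueue
  process B: level=1
    B->A: in-degree(A)=0, level(A)=2, enqueue
  process A: level=2
All levels: A:2, B:1, C:0, D:0
max level = 2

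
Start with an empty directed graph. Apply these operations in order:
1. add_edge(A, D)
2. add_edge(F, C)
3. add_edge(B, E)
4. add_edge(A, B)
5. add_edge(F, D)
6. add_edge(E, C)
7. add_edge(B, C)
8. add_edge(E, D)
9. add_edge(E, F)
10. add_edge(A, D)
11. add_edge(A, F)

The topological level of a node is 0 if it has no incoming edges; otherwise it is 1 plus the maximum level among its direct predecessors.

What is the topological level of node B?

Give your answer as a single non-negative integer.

Op 1: add_edge(A, D). Edges now: 1
Op 2: add_edge(F, C). Edges now: 2
Op 3: add_edge(B, E). Edges now: 3
Op 4: add_edge(A, B). Edges now: 4
Op 5: add_edge(F, D). Edges now: 5
Op 6: add_edge(E, C). Edges now: 6
Op 7: add_edge(B, C). Edges now: 7
Op 8: add_edge(E, D). Edges now: 8
Op 9: add_edge(E, F). Edges now: 9
Op 10: add_edge(A, D) (duplicate, no change). Edges now: 9
Op 11: add_edge(A, F). Edges now: 10
Compute levels (Kahn BFS):
  sources (in-degree 0): A
  process A: level=0
    A->B: in-degree(B)=0, level(B)=1, enqueue
    A->D: in-degree(D)=2, level(D)>=1
    A->F: in-degree(F)=1, level(F)>=1
  process B: level=1
    B->C: in-degree(C)=2, level(C)>=2
    B->E: in-degree(E)=0, level(E)=2, enqueue
  process E: level=2
    E->C: in-degree(C)=1, level(C)>=3
    E->D: in-degree(D)=1, level(D)>=3
    E->F: in-degree(F)=0, level(F)=3, enqueue
  process F: level=3
    F->C: in-degree(C)=0, level(C)=4, enqueue
    F->D: in-degree(D)=0, level(D)=4, enqueue
  process C: level=4
  process D: level=4
All levels: A:0, B:1, C:4, D:4, E:2, F:3
level(B) = 1

Answer: 1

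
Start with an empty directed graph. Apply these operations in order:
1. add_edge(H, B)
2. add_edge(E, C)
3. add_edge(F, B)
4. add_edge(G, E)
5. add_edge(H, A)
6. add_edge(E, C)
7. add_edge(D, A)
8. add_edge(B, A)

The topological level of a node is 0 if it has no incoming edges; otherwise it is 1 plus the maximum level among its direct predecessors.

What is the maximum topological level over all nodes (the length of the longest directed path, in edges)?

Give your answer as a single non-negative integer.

Op 1: add_edge(H, B). Edges now: 1
Op 2: add_edge(E, C). Edges now: 2
Op 3: add_edge(F, B). Edges now: 3
Op 4: add_edge(G, E). Edges now: 4
Op 5: add_edge(H, A). Edges now: 5
Op 6: add_edge(E, C) (duplicate, no change). Edges now: 5
Op 7: add_edge(D, A). Edges now: 6
Op 8: add_edge(B, A). Edges now: 7
Compute levels (Kahn BFS):
  sources (in-degree 0): D, F, G, H
  process D: level=0
    D->A: in-degree(A)=2, level(A)>=1
  process F: level=0
    F->B: in-degree(B)=1, level(B)>=1
  process G: level=0
    G->E: in-degree(E)=0, level(E)=1, enqueue
  process H: level=0
    H->A: in-degree(A)=1, level(A)>=1
    H->B: in-degree(B)=0, level(B)=1, enqueue
  process E: level=1
    E->C: in-degree(C)=0, level(C)=2, enqueue
  process B: level=1
    B->A: in-degree(A)=0, level(A)=2, enqueue
  process C: level=2
  process A: level=2
All levels: A:2, B:1, C:2, D:0, E:1, F:0, G:0, H:0
max level = 2

Answer: 2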